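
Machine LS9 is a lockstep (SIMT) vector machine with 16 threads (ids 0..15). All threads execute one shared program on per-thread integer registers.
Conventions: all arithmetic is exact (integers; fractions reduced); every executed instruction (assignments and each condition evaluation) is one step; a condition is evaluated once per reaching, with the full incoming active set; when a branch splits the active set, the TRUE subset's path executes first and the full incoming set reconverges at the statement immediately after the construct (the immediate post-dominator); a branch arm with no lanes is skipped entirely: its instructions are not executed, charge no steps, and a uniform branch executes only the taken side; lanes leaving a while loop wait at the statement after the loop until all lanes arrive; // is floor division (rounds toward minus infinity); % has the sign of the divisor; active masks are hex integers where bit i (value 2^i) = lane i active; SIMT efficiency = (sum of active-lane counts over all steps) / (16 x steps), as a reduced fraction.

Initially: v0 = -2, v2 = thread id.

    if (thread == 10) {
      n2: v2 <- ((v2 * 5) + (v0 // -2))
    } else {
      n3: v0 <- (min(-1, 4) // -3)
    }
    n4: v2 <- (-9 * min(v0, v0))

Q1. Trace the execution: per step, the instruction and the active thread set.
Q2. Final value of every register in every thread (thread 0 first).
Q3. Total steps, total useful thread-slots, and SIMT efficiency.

step 0: eval (thread == 10)          0xffff
step 1: v2 <- ((v2 * 5) + (v0 // -2)) 0x0400
step 2: v0 <- (min(-1, 4) // -3)     0xfbff
step 3: v2 <- (-9 * min(v0, v0))     0xffff

Answer: 4 steps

v0: 0,0,0,0,0,0,0,0,0,0,-2,0,0,0,0,0
v2: 0,0,0,0,0,0,0,0,0,0,18,0,0,0,0,0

steps = 4; useful = 48; efficiency = 48/64 = 3/4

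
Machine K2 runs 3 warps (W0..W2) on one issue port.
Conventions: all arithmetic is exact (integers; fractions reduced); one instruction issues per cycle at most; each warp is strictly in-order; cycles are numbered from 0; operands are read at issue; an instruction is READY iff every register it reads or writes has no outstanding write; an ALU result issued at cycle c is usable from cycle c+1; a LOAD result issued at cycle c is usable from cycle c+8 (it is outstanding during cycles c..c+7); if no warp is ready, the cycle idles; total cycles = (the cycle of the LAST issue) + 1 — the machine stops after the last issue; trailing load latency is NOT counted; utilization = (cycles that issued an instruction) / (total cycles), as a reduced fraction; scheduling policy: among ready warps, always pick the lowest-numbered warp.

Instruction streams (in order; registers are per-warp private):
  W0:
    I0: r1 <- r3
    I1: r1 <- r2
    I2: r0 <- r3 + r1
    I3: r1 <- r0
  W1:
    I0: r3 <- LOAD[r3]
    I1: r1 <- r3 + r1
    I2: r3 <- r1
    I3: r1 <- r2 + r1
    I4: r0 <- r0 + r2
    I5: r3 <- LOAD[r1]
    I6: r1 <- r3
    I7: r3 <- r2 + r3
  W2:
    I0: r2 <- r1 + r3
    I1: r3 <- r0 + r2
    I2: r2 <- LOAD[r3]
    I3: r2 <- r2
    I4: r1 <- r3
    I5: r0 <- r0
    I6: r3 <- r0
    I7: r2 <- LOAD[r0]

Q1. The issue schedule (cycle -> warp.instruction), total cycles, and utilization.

cycle 0: W0.I0
cycle 1: W0.I1
cycle 2: W0.I2
cycle 3: W0.I3
cycle 4: W1.I0
cycle 5: W2.I0
cycle 6: W2.I1
cycle 7: W2.I2
cycle 8: idle
cycle 9: idle
cycle 10: idle
cycle 11: idle
cycle 12: W1.I1
cycle 13: W1.I2
cycle 14: W1.I3
cycle 15: W1.I4
cycle 16: W1.I5
cycle 17: W2.I3
cycle 18: W2.I4
cycle 19: W2.I5
cycle 20: W2.I6
cycle 21: W2.I7
cycle 22: idle
cycle 23: idle
cycle 24: W1.I6
cycle 25: W1.I7

Answer: 26 cycles, utilization 10/13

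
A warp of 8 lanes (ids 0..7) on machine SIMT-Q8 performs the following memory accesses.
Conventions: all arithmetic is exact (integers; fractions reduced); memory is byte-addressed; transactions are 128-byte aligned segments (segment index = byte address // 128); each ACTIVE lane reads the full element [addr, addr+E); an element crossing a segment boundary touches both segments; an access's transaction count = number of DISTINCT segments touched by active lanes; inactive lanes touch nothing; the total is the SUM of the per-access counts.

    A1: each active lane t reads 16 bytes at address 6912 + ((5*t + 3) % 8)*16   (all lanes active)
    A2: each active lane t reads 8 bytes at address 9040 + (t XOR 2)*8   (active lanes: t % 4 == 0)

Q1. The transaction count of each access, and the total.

A1: 1 transaction
A2: 2 transactions

Answer: 1,2; total 3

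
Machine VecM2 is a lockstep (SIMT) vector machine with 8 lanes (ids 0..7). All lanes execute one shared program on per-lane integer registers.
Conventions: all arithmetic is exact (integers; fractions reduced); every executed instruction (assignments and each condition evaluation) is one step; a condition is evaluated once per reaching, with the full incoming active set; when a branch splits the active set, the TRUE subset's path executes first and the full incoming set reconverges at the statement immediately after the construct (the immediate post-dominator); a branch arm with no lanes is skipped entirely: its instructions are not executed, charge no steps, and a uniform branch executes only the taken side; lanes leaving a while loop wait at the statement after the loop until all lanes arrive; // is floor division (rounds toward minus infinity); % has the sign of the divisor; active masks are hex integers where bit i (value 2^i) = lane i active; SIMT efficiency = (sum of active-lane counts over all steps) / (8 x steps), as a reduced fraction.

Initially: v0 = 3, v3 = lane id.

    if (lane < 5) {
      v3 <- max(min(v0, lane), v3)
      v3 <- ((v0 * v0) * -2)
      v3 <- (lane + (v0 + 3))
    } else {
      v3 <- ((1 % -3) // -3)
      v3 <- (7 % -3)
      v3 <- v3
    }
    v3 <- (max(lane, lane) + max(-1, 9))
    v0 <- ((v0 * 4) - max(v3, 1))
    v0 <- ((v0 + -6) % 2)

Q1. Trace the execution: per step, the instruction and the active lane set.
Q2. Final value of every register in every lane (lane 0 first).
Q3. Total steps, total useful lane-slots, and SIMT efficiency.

step 0: eval (lane < 5)              0xff
step 1: v3 <- max(min(v0, lane), v3) 0x1f
step 2: v3 <- ((v0 * v0) * -2)       0x1f
step 3: v3 <- (lane + (v0 + 3))      0x1f
step 4: v3 <- ((1 % -3) // -3)       0xe0
step 5: v3 <- (7 % -3)               0xe0
step 6: v3 <- v3                     0xe0
step 7: v3 <- (max(lane, lane) + max(-1, 9)) 0xff
step 8: v0 <- ((v0 * 4) - max(v3, 1)) 0xff
step 9: v0 <- ((v0 + -6) % 2)        0xff

Answer: 10 steps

v0: 1,0,1,0,1,0,1,0
v3: 9,10,11,12,13,14,15,16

steps = 10; useful = 56; efficiency = 56/80 = 7/10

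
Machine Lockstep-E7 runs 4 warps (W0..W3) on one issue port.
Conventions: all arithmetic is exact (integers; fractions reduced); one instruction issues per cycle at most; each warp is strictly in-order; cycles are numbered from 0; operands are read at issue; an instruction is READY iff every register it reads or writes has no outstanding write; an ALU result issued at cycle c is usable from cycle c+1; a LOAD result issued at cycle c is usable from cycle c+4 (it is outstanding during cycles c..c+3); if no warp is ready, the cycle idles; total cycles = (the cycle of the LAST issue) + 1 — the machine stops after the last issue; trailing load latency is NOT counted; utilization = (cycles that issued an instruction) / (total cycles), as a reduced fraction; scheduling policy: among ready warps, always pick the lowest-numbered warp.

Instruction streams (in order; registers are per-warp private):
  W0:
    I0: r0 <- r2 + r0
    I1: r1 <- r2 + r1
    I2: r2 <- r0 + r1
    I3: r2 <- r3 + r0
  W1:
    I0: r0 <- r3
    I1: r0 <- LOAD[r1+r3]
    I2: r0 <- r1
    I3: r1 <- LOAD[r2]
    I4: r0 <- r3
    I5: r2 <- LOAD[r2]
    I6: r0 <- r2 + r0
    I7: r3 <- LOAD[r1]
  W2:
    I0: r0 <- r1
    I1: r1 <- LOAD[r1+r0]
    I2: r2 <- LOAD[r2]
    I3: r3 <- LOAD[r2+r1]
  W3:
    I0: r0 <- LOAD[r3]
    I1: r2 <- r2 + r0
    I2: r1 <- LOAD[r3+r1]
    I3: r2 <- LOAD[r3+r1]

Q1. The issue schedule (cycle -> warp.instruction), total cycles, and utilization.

cycle 0: W0.I0
cycle 1: W0.I1
cycle 2: W0.I2
cycle 3: W0.I3
cycle 4: W1.I0
cycle 5: W1.I1
cycle 6: W2.I0
cycle 7: W2.I1
cycle 8: W2.I2
cycle 9: W1.I2
cycle 10: W1.I3
cycle 11: W1.I4
cycle 12: W1.I5
cycle 13: W2.I3
cycle 14: W3.I0
cycle 15: idle
cycle 16: W1.I6
cycle 17: W1.I7
cycle 18: W3.I1
cycle 19: W3.I2
cycle 20: idle
cycle 21: idle
cycle 22: idle
cycle 23: W3.I3

Answer: 24 cycles, utilization 5/6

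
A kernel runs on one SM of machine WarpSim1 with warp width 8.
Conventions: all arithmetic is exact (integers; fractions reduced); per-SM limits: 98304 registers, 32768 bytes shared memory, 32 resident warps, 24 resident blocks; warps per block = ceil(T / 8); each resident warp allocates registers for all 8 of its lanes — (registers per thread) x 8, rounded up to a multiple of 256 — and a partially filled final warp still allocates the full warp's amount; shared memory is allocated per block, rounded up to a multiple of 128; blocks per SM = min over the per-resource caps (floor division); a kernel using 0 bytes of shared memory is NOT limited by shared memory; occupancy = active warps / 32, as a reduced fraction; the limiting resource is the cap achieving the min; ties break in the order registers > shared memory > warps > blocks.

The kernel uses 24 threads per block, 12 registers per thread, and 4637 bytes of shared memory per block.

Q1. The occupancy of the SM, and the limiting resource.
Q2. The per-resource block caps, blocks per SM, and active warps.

Answer: occupancy 9/16, limited by shared memory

registers: 128 blocks
shared memory: 6 blocks
warps: 10 blocks
blocks: 24 blocks

Answer: 6 blocks, 18 active warps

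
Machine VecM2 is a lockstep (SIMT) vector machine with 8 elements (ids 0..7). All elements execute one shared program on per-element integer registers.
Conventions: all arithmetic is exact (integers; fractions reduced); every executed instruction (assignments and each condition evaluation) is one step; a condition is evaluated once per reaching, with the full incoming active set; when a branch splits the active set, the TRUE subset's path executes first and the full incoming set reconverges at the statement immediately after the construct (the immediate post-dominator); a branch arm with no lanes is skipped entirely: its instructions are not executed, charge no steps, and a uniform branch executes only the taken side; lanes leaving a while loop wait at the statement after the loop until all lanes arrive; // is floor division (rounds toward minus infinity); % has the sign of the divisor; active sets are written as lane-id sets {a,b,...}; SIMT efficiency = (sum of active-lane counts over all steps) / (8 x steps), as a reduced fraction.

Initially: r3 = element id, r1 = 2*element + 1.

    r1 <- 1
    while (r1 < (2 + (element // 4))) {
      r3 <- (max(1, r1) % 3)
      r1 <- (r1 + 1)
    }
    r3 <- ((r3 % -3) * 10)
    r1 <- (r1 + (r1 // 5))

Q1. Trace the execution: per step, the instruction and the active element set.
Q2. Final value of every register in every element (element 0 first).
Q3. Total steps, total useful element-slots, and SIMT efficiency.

step 0: r1 <- 1                      {0,1,2,3,4,5,6,7}
step 1: eval (r1 < (2 + (element // 4))) {0,1,2,3,4,5,6,7}
step 2: r3 <- (max(1, r1) % 3)       {0,1,2,3,4,5,6,7}
step 3: r1 <- (r1 + 1)               {0,1,2,3,4,5,6,7}
step 4: eval (r1 < (2 + (element // 4))) {0,1,2,3,4,5,6,7}
step 5: r3 <- (max(1, r1) % 3)       {4,5,6,7}
step 6: r1 <- (r1 + 1)               {4,5,6,7}
step 7: eval (r1 < (2 + (element // 4))) {4,5,6,7}
step 8: r3 <- ((r3 % -3) * 10)       {0,1,2,3,4,5,6,7}
step 9: r1 <- (r1 + (r1 // 5))       {0,1,2,3,4,5,6,7}

Answer: 10 steps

r3: -20,-20,-20,-20,-10,-10,-10,-10
r1: 2,2,2,2,3,3,3,3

steps = 10; useful = 68; efficiency = 68/80 = 17/20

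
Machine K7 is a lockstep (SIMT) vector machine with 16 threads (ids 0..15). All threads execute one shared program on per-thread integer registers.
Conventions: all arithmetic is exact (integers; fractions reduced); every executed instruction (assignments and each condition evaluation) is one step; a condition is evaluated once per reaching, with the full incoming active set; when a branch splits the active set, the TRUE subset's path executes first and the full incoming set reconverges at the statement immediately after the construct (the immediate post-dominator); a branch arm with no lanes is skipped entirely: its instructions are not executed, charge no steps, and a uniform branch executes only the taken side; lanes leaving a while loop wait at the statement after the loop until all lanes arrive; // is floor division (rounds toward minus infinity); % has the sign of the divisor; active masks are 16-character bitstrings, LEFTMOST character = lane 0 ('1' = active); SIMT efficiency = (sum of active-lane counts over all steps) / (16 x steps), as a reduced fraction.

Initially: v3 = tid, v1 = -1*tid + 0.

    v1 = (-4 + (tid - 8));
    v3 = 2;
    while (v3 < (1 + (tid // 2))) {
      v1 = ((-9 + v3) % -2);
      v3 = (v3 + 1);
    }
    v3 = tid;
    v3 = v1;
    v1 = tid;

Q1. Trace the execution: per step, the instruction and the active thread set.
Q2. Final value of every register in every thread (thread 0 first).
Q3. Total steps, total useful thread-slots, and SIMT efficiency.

step 0: v1 <- (-4 + (tid - 8))       1111111111111111
step 1: v3 <- 2                      1111111111111111
step 2: eval (v3 < (1 + (tid // 2))) 1111111111111111
step 3: v1 <- ((-9 + v3) % -2)       0000111111111111
step 4: v3 <- (v3 + 1)               0000111111111111
step 5: eval (v3 < (1 + (tid // 2))) 0000111111111111
step 6: v1 <- ((-9 + v3) % -2)       0000001111111111
step 7: v3 <- (v3 + 1)               0000001111111111
step 8: eval (v3 < (1 + (tid // 2))) 0000001111111111
step 9: v1 <- ((-9 + v3) % -2)       0000000011111111
step 10: v3 <- (v3 + 1)               0000000011111111
step 11: eval (v3 < (1 + (tid // 2))) 0000000011111111
step 12: v1 <- ((-9 + v3) % -2)       0000000000111111
step 13: v3 <- (v3 + 1)               0000000000111111
step 14: eval (v3 < (1 + (tid // 2))) 0000000000111111
step 15: v1 <- ((-9 + v3) % -2)       0000000000001111
step 16: v3 <- (v3 + 1)               0000000000001111
step 17: eval (v3 < (1 + (tid // 2))) 0000000000001111
step 18: v1 <- ((-9 + v3) % -2)       0000000000000011
step 19: v3 <- (v3 + 1)               0000000000000011
step 20: eval (v3 < (1 + (tid // 2))) 0000000000000011
step 21: v3 <- tid                    1111111111111111
step 22: v3 <- v1                     1111111111111111
step 23: v1 <- tid                    1111111111111111

Answer: 24 steps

v3: -12,-11,-10,-9,-1,-1,0,0,-1,-1,0,0,-1,-1,0,0
v1: 0,1,2,3,4,5,6,7,8,9,10,11,12,13,14,15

steps = 24; useful = 222; efficiency = 222/384 = 37/64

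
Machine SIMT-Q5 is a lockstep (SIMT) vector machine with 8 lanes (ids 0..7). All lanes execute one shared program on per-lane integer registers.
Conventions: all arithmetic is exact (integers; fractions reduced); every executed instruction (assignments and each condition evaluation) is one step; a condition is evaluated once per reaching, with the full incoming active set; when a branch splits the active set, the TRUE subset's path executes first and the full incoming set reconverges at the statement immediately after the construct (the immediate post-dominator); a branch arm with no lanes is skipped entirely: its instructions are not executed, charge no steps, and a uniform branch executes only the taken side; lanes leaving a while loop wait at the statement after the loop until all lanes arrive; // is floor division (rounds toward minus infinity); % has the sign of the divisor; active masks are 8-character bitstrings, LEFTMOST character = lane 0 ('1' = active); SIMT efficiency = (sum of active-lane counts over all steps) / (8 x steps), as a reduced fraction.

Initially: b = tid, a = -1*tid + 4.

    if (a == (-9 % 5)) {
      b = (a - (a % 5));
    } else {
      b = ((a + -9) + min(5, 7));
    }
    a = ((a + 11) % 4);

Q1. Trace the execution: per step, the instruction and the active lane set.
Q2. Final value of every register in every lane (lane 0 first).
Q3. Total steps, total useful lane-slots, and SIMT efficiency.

step 0: eval (a == (-9 % 5))         11111111
step 1: b <- (a - (a % 5))           00010000
step 2: b <- ((a + -9) + min(5, 7))  11101111
step 3: a <- ((a + 11) % 4)          11111111

Answer: 4 steps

b: 0,-1,-2,0,-4,-5,-6,-7
a: 3,2,1,0,3,2,1,0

steps = 4; useful = 24; efficiency = 24/32 = 3/4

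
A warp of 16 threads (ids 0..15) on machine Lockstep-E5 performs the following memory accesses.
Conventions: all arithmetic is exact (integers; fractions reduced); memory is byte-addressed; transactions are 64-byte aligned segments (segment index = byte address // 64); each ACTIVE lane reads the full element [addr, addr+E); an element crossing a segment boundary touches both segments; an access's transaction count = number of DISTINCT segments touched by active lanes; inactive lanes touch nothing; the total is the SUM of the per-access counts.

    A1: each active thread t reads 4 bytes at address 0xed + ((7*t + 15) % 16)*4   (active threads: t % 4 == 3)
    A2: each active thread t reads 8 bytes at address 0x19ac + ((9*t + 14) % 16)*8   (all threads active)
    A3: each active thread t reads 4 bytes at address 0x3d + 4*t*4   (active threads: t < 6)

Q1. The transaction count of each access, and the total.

A1: 2 transactions
A2: 3 transactions
A3: 3 transactions

Answer: 2,3,3; total 8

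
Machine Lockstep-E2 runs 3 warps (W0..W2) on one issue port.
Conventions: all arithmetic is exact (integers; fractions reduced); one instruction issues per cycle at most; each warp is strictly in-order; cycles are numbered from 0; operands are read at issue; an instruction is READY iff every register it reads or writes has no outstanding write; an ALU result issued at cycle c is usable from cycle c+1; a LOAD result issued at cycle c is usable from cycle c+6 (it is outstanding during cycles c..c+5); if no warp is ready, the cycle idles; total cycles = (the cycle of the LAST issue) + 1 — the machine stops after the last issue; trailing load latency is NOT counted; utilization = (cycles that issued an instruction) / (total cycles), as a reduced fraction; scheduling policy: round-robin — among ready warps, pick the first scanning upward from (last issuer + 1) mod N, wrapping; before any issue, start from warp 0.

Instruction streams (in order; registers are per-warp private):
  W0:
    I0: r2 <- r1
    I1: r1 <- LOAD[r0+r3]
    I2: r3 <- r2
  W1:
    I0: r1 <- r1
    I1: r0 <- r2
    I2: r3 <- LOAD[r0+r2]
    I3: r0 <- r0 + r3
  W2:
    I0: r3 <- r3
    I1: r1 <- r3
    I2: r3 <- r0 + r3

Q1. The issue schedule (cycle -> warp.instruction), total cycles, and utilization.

cycle 0: W0.I0
cycle 1: W1.I0
cycle 2: W2.I0
cycle 3: W0.I1
cycle 4: W1.I1
cycle 5: W2.I1
cycle 6: W0.I2
cycle 7: W1.I2
cycle 8: W2.I2
cycle 9: idle
cycle 10: idle
cycle 11: idle
cycle 12: idle
cycle 13: W1.I3

Answer: 14 cycles, utilization 5/7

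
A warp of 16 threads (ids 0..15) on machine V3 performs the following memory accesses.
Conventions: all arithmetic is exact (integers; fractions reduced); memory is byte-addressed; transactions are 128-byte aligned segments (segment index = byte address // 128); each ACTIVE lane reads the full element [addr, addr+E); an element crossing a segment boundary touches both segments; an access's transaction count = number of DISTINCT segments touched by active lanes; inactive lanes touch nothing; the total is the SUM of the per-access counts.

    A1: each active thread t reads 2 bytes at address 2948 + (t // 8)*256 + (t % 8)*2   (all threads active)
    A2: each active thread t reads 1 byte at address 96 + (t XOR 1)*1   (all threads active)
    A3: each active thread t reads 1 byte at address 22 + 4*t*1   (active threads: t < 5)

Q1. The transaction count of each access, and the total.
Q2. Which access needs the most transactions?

A1: 2 transactions
A2: 1 transaction
A3: 1 transaction

Answer: 2,1,1; total 4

Answer: A1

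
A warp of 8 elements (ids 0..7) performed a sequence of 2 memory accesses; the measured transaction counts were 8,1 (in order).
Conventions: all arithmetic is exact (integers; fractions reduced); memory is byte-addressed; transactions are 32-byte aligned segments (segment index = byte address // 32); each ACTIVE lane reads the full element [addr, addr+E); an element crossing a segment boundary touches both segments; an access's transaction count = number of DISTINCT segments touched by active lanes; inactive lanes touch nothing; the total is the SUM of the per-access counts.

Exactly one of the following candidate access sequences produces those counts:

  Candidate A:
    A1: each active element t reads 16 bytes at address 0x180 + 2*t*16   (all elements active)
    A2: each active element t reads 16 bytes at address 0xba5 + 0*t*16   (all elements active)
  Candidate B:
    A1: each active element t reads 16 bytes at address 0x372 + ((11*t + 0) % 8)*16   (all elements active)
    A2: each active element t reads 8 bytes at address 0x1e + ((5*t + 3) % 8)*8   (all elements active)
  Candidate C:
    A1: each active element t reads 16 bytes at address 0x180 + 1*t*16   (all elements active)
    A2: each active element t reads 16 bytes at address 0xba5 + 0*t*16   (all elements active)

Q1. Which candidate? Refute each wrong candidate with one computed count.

B: A1 gives 5 transactions, not 8
C: A1 gives 4 transactions, not 8
A: all counts match (8,1)

Answer: A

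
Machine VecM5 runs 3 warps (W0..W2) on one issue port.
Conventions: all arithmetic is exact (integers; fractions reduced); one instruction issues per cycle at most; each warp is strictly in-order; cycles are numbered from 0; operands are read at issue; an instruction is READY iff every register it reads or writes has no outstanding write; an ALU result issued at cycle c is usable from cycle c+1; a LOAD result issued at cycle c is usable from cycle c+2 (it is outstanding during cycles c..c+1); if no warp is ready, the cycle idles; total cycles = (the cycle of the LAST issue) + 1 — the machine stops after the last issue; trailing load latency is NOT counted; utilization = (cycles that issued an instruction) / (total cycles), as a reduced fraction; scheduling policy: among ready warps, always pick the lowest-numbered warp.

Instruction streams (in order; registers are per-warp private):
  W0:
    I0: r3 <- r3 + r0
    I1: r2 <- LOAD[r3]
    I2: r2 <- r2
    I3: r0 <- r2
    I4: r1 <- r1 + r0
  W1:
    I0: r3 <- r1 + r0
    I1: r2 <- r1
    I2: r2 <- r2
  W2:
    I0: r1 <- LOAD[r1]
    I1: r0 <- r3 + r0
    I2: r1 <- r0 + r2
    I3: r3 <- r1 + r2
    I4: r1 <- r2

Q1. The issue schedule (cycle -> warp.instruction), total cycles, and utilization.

cycle 0: W0.I0
cycle 1: W0.I1
cycle 2: W1.I0
cycle 3: W0.I2
cycle 4: W0.I3
cycle 5: W0.I4
cycle 6: W1.I1
cycle 7: W1.I2
cycle 8: W2.I0
cycle 9: W2.I1
cycle 10: W2.I2
cycle 11: W2.I3
cycle 12: W2.I4

Answer: 13 cycles, utilization 1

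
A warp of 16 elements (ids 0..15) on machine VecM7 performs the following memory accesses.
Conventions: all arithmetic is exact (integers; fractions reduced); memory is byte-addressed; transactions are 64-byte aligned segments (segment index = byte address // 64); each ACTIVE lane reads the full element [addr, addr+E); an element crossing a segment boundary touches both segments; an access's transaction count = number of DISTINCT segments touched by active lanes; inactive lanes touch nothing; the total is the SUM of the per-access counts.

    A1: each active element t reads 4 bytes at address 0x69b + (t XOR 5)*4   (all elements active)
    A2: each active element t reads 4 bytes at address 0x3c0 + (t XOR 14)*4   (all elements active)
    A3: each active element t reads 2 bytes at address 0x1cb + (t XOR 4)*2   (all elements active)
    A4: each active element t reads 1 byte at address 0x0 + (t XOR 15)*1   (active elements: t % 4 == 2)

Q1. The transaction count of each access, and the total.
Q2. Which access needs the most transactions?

A1: 2 transactions
A2: 1 transaction
A3: 1 transaction
A4: 1 transaction

Answer: 2,1,1,1; total 5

Answer: A1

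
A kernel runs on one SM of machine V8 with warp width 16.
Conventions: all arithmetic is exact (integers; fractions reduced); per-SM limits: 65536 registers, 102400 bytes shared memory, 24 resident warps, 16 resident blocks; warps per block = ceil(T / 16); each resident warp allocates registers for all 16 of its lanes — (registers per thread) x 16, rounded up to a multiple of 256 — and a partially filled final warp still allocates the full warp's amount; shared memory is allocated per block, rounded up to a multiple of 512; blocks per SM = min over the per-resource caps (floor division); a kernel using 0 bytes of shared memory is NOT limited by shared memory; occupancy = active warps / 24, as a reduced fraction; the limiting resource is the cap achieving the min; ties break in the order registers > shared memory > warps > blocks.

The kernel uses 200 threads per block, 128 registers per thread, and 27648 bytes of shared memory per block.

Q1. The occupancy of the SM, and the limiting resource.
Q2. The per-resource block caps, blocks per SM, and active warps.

Answer: occupancy 13/24, limited by warps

registers: 2 blocks
shared memory: 3 blocks
warps: 1 block
blocks: 16 blocks

Answer: 1 block, 13 active warps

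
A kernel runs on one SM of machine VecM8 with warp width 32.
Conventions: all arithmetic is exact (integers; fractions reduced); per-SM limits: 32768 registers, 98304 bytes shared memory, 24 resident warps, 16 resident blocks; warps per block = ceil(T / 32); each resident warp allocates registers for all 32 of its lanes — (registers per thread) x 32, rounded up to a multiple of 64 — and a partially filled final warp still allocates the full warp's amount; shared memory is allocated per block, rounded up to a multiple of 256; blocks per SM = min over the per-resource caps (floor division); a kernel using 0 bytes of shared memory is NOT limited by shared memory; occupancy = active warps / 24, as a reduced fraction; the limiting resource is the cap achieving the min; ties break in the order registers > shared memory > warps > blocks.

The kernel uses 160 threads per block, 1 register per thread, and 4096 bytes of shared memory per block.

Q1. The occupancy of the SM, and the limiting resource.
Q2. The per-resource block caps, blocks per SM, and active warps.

Answer: occupancy 5/6, limited by warps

registers: 102 blocks
shared memory: 24 blocks
warps: 4 blocks
blocks: 16 blocks

Answer: 4 blocks, 20 active warps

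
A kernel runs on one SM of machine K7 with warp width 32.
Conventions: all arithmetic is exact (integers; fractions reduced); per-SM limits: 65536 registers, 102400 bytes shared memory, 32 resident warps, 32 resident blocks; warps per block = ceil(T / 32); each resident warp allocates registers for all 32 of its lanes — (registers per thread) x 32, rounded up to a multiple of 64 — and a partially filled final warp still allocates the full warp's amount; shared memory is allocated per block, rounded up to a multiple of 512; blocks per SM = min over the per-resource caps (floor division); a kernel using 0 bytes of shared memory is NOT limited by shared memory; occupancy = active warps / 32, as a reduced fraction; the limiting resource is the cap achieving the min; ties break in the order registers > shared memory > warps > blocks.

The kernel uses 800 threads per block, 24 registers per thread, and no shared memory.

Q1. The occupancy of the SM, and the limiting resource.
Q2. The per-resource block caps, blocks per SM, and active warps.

Answer: occupancy 25/32, limited by warps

registers: 3 blocks
shared memory: no limit (kernel uses none)
warps: 1 block
blocks: 32 blocks

Answer: 1 block, 25 active warps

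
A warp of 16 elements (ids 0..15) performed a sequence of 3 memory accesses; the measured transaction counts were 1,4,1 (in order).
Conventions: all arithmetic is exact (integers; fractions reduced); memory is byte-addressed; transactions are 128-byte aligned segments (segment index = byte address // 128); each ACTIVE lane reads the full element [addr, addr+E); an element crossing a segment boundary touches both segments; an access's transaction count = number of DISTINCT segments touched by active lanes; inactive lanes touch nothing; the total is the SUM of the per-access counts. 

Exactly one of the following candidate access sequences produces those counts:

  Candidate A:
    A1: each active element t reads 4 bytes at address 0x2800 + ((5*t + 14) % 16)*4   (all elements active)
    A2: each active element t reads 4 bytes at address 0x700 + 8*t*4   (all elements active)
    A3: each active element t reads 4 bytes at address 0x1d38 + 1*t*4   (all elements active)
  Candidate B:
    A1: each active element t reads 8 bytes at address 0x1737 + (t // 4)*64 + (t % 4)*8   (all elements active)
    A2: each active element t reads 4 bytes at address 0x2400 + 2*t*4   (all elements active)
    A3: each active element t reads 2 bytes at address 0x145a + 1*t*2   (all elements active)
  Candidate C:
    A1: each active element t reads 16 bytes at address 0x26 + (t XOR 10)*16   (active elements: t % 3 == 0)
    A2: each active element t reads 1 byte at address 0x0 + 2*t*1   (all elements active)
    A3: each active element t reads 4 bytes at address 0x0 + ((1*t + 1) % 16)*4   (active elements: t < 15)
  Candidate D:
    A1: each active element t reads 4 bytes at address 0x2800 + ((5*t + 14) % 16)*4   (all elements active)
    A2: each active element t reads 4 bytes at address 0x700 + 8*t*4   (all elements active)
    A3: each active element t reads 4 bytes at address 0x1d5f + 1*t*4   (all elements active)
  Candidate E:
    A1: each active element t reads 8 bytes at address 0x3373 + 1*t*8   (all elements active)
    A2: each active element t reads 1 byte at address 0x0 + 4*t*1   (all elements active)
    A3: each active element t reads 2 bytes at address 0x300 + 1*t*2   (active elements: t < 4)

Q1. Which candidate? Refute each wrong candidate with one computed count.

B: A1 gives 3 transactions, not 1
C: A1 gives 2 transactions, not 1
D: A3 gives 2 transactions, not 1
E: A1 gives 2 transactions, not 1
A: all counts match (1,4,1)

Answer: A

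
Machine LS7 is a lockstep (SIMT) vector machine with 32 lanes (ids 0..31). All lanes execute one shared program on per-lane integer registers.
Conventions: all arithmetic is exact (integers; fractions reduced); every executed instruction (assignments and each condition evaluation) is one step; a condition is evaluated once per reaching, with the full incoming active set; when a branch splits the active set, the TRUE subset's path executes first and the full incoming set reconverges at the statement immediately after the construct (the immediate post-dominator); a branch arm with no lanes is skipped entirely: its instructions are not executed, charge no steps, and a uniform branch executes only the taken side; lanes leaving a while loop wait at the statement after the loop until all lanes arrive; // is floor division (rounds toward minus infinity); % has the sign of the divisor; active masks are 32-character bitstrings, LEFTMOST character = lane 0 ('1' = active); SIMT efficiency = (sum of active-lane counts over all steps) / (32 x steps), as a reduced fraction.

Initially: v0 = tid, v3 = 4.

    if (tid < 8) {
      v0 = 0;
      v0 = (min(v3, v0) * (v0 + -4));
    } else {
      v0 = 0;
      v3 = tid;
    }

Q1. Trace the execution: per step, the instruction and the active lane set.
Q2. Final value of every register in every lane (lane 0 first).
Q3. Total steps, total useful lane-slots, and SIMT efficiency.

step 0: eval (tid < 8)               11111111111111111111111111111111
step 1: v0 <- 0                      11111111000000000000000000000000
step 2: v0 <- (min(v3, v0) * (v0 + -4)) 11111111000000000000000000000000
step 3: v0 <- 0                      00000000111111111111111111111111
step 4: v3 <- tid                    00000000111111111111111111111111

Answer: 5 steps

v0: 0,0,0,0,0,0,0,0,0,0,0,0,0,0,0,0,0,0,0,0,0,0,0,0,0,0,0,0,0,0,0,0
v3: 4,4,4,4,4,4,4,4,8,9,10,11,12,13,14,15,16,17,18,19,20,21,22,23,24,25,26,27,28,29,30,31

steps = 5; useful = 96; efficiency = 96/160 = 3/5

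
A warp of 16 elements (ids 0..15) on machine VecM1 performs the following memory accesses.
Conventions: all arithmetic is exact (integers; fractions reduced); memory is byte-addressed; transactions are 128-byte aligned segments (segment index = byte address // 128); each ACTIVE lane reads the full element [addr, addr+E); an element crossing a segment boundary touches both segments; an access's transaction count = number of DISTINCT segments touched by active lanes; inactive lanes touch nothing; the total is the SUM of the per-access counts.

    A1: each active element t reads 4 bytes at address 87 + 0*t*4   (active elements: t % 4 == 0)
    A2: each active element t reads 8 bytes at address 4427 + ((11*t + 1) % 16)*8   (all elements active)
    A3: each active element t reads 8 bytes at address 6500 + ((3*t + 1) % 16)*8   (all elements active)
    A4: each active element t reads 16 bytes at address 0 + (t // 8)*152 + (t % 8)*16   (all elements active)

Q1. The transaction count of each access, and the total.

A1: 1 transaction
A2: 2 transactions
A3: 2 transactions
A4: 3 transactions

Answer: 1,2,2,3; total 8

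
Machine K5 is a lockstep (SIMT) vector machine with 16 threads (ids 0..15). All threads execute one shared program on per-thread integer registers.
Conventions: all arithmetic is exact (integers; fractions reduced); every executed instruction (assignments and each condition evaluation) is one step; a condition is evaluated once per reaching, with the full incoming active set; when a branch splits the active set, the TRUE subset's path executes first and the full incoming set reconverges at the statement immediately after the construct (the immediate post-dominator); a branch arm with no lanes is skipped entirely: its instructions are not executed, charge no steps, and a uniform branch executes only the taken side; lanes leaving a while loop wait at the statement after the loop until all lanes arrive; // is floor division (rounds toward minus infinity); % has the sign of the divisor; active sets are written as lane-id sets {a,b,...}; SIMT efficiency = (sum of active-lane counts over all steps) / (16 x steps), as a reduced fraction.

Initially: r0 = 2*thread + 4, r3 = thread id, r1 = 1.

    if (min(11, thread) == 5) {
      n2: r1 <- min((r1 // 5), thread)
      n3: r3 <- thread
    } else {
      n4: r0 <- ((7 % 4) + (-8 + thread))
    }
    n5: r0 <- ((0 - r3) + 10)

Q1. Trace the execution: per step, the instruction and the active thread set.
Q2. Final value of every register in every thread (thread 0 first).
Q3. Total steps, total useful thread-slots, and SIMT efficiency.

step 0: eval (min(11, thread) == 5)  {0,1,2,3,4,5,6,7,8,9,10,11,12,13,14,15}
step 1: r1 <- min((r1 // 5), thread) {5}
step 2: r3 <- thread                 {5}
step 3: r0 <- ((7 % 4) + (-8 + thread)) {0,1,2,3,4,6,7,8,9,10,11,12,13,14,15}
step 4: r0 <- ((0 - r3) + 10)        {0,1,2,3,4,5,6,7,8,9,10,11,12,13,14,15}

Answer: 5 steps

r0: 10,9,8,7,6,5,4,3,2,1,0,-1,-2,-3,-4,-5
r3: 0,1,2,3,4,5,6,7,8,9,10,11,12,13,14,15
r1: 1,1,1,1,1,0,1,1,1,1,1,1,1,1,1,1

steps = 5; useful = 49; efficiency = 49/80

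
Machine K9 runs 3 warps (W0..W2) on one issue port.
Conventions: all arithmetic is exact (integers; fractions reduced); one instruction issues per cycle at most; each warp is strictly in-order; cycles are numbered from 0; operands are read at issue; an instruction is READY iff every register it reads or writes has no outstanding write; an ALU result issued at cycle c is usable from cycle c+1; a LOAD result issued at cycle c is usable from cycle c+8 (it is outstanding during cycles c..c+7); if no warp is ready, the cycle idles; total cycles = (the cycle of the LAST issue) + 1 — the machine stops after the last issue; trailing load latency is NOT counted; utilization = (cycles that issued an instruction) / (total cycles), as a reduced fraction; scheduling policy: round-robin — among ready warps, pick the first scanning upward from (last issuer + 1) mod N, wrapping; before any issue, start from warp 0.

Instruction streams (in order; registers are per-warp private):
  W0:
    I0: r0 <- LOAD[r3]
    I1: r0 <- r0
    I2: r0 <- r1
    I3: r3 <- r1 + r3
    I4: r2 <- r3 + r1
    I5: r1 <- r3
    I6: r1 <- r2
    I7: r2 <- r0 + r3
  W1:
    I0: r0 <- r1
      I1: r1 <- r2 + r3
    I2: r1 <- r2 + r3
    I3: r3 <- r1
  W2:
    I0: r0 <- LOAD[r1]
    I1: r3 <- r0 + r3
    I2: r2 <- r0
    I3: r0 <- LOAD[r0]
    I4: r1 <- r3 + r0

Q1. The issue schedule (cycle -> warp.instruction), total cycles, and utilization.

cycle 0: W0.I0
cycle 1: W1.I0
cycle 2: W2.I0
cycle 3: W1.I1
cycle 4: W1.I2
cycle 5: W1.I3
cycle 6: idle
cycle 7: idle
cycle 8: W0.I1
cycle 9: W0.I2
cycle 10: W2.I1
cycle 11: W0.I3
cycle 12: W2.I2
cycle 13: W0.I4
cycle 14: W2.I3
cycle 15: W0.I5
cycle 16: W0.I6
cycle 17: W0.I7
cycle 18: idle
cycle 19: idle
cycle 20: idle
cycle 21: idle
cycle 22: W2.I4

Answer: 23 cycles, utilization 17/23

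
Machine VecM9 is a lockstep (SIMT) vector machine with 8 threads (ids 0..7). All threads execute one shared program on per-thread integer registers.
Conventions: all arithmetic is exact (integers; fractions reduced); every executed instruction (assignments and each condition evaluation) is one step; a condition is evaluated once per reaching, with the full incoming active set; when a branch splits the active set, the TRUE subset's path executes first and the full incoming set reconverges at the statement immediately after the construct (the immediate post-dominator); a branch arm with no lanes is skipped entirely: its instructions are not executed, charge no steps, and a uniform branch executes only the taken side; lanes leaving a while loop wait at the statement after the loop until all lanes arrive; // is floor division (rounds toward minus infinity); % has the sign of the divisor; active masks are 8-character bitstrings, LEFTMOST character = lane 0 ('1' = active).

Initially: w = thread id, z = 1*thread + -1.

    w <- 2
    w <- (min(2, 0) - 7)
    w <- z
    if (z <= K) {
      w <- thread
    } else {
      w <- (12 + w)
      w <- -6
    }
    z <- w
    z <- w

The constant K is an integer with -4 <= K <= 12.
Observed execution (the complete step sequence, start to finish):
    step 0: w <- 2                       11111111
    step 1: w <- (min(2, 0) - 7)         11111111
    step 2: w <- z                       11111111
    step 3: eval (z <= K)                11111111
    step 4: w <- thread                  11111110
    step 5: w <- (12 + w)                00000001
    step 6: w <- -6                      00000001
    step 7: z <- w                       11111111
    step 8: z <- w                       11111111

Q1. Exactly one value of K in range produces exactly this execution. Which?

Answer: K = 5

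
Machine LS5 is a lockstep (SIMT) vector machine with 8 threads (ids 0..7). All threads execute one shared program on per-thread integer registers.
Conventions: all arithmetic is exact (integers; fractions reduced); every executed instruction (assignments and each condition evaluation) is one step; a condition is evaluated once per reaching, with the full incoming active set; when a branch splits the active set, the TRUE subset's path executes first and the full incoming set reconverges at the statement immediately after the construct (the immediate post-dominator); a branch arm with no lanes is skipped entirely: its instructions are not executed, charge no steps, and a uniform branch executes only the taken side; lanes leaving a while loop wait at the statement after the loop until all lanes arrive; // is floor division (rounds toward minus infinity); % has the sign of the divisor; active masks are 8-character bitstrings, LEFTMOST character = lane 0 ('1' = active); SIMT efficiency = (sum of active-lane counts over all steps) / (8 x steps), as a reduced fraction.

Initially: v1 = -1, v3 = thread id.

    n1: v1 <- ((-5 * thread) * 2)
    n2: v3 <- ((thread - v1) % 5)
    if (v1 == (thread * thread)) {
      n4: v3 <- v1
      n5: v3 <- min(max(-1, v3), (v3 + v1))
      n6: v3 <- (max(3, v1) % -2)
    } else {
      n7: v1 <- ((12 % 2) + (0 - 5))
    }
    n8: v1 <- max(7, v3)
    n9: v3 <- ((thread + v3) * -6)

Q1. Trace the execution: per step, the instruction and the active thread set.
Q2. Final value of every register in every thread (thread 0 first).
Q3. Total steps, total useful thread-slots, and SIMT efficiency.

step 0: v1 <- ((-5 * thread) * 2)    11111111
step 1: v3 <- ((thread - v1) % 5)    11111111
step 2: eval (v1 == (thread * thread)) 11111111
step 3: v3 <- v1                     10000000
step 4: v3 <- min(max(-1, v3), (v3 + v1)) 10000000
step 5: v3 <- (max(3, v1) % -2)      10000000
step 6: v1 <- ((12 % 2) + (0 - 5))   01111111
step 7: v1 <- max(7, v3)             11111111
step 8: v3 <- ((thread + v3) * -6)   11111111

Answer: 9 steps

v1: 7,7,7,7,7,7,7,7
v3: 6,-12,-24,-36,-48,-30,-42,-54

steps = 9; useful = 50; efficiency = 50/72 = 25/36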